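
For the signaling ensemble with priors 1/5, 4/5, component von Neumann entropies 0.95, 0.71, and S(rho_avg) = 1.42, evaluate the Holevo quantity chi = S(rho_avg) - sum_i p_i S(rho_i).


chi = S(rho) - sum_i p_i * S(rho_i)
Weighted entropy = 1/5 * 0.95 + 4/5 * 0.71
= 0.7580
chi = 1.42 - 0.7580
= 0.6620

0.6620


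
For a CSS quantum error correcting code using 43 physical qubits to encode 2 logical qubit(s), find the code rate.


Code rate R = k/n
= 2/43
= 0.0465

0.0465


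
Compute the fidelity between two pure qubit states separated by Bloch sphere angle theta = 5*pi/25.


For states separated by angle theta on Bloch sphere:
F = cos^2(theta/2)
theta = 5*pi/25 = 0.6283
theta/2 = 0.3142
cos(theta/2) = 0.9511
F = 0.9045

0.9045


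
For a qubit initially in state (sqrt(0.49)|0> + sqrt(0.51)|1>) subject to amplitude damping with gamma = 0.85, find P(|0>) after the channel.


For amplitude damping with parameter gamma on state sqrt(a)|0> + sqrt(b)|1>:
alpha^2 = 0.49, beta^2 = 0.51
P(|0>) = alpha^2 + gamma * beta^2
= 0.49 + 0.85 * 0.51
= 0.49 + 0.4335
= 0.9235

0.9235


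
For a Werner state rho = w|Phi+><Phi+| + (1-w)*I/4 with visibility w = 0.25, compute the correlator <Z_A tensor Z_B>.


|Phi+> = (|00> + |11>)/sqrt(2)
For the pure Bell state, <Z_A Z_B> = +1 (Bell-state Pauli correlator).
The maximally-mixed part I/4 has tr(I/4 * P tensor P) = 0 for any traceless Pauli P.
So <Z_A Z_B>_rho = w * (+1) + (1 - w) * 0
= 0.25 * (+1)
= 0.2500

0.2500


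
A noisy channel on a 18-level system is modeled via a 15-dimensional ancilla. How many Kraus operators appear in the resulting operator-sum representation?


Tracing out the environment in an orthonormal basis {|i>_E} gives Kraus operators K_i = <i|_E U |0>_E.
Number of Kraus operators = dim(H_env) = d_env
= 15

15


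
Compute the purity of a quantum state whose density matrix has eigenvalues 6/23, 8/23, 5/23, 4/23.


tr(rho^2) = sum of eigenvalues squared
= (6/23)^2 + (8/23)^2 + (5/23)^2 + (4/23)^2
= (36 + 64 + 25 + 16) / 529
= 141/529
= 0.2665

0.2665


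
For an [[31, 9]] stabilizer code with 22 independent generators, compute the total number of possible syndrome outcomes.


Each stabilizer generator gives a binary (+1 or -1) measurement outcome.
With 22 independent generators:
Total syndromes = 2^22
= 4194304

4194304


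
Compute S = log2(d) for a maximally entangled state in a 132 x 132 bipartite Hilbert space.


For a maximally entangled state in d x d:
S = log2(d) = log2(132)
= 7.0444

7.0444


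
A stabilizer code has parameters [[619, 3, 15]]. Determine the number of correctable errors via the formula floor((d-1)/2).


Code parameters: [[619, 3, 15]], distance d = 15.
Number of correctable errors = floor((d-1)/2)
= floor((15 - 1)/2)
= floor(14/2)
= 7

7


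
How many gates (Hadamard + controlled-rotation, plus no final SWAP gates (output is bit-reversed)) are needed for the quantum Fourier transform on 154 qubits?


Hadamard gates: 154
Controlled rotations: n*(n-1)/2 = 154*153/2 = 11781
SWAP gates: 0 (omitted)
Total = 154 + 11781
= 11935

11935


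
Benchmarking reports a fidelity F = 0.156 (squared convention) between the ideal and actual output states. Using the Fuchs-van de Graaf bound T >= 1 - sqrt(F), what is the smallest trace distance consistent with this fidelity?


Fuchs-van de Graaf (squared-fidelity convention): 1 - sqrt(F) <= T <= sqrt(1 - F).
Lower bound: T >= 1 - sqrt(F)
sqrt(F) = sqrt(0.156) = 0.3950
T >= 1 - 0.3950
T >= 0.6050

0.6050


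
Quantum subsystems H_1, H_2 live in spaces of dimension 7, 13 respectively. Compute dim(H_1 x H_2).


dim(H_1 x H_2) = 7 * 13
= 91

91


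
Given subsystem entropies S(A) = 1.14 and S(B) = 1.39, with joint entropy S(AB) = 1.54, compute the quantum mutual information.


I(A:B) = S(A) + S(B) - S(AB)
= 1.14 + 1.39 - 1.54
= 0.9900

0.9900


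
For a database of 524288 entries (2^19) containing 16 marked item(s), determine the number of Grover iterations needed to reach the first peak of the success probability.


After j Grover iterations the success probability is P(j) = sin^2((2j+1)*theta), where sin(theta) = sqrt(k/N).
N = 2^19 = 524288, k = 16
sin(theta) = sqrt(k/N) = 0.005524271728
theta = arcsin(sqrt(k/N)) = 0.005524299826 rad
P(j) reaches its first maximum when (2j+1)*theta is as close as possible to pi/2, i.e. j = round(pi/(4*theta) - 1/2).
pi/(4*theta) - 1/2 = 141.6715
(For comparison, the common estimate pi/4 * sqrt(N/k) = 142.1723; the exact maximiser is used here.)
Optimal iterations = 142

142


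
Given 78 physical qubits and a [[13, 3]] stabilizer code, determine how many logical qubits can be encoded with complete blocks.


Each code block uses 13 physical qubits for 3 logical qubit(s).
Number of complete blocks = floor(78 / 13) = 6
Logical qubits = 6 * 3
= 18

18


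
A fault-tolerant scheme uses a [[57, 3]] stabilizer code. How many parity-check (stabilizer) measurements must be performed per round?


For an [[n,k]] stabilizer code:
Number of stabilizer generators = n - k
= 57 - 3
= 54

54


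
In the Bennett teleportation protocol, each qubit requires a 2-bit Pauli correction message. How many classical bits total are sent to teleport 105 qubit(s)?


Quantum teleportation requires 2 classical bits per qubit teleported.
105 qubit(s) -> 2 * 105 = 210 classical bits

210


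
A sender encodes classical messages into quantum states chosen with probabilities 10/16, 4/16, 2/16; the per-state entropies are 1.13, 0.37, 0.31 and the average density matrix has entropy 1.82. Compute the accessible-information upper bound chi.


chi = S(rho) - sum_i p_i * S(rho_i)
Weighted entropy = 10/16 * 1.13 + 4/16 * 0.37 + 2/16 * 0.31
= 0.8375
chi = 1.82 - 0.8375
= 0.9825

0.9825


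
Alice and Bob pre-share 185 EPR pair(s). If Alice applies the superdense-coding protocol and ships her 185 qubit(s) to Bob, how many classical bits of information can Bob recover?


Superdense coding allows 2 classical bits per shared entangled pair.
185 pair(s) -> 2 * 185 = 370 classical bits

370


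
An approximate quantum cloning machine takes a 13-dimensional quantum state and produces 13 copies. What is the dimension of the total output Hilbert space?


Output space = H^(tensor 13) where dim(H) = 13
dim = 13^13
= 169 (after 2 factors)
= 2197 (after 3 factors)
= 28561 (after 4 factors)
= 371293 (after 5 factors)
= 4826809 (after 6 factors)
= 62748517 (after 7 factors)
= 815730721 (after 8 factors)
= 10604499373 (after 9 factors)
= 137858491849 (after 10 factors)
= 1792160394037 (after 11 factors)
= 23298085122481 (after 12 factors)
= 302875106592253 (after 13 factors)
= 302875106592253

302875106592253


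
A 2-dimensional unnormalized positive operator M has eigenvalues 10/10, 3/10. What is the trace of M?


tr(M) = sum of eigenvalues
= 10/10 + 3/10
= 13/10
= 1.3000

1.3000


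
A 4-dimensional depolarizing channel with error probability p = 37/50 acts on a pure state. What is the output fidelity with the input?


F = (1-p) + p/d
= (1 - 0.7400) + 0.7400/4
= 0.2600 + 0.1850
= 0.4450

0.4450


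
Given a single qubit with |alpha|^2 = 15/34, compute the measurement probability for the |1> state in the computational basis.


|alpha|^2 = 15/34 = 0.4412
|beta|^2 = 1 - 15/34 = 19/34 = 0.5588
P(|1>) = |beta|^2 = 0.5588

0.5588


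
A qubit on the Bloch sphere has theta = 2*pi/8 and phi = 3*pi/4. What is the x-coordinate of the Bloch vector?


theta = 0.7854, phi = 2.3562
r_x = sin(theta)*cos(phi) = 0.7071 * -0.7071
r_x = -0.5000

-0.5000


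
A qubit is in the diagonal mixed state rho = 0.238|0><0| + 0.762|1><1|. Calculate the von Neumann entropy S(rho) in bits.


S = -p*log2(p) - (1-p)*log2(1-p)
p = 0.2380, 1-p = 0.7620
= -0.2380 * log2(0.2380) - 0.7620 * log2(0.7620)
= -(-0.4929) - (-0.2988)
= 0.7917

0.7917


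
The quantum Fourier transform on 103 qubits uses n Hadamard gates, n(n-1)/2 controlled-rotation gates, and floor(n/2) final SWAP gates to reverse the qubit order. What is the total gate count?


Hadamard gates: 103
Controlled rotations: n*(n-1)/2 = 103*102/2 = 5253
SWAP gates: floor(n/2) = floor(103/2) = 51
Total = 103 + 5253 + 51
= 5407

5407


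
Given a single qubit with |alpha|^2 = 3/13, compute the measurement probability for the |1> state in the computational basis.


|alpha|^2 = 3/13 = 0.2308
|beta|^2 = 1 - 3/13 = 10/13 = 0.7692
P(|1>) = |beta|^2 = 0.7692

0.7692


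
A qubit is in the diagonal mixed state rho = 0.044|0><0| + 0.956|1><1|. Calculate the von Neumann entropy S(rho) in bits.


S = -p*log2(p) - (1-p)*log2(1-p)
p = 0.0440, 1-p = 0.9560
= -0.0440 * log2(0.0440) - 0.9560 * log2(0.9560)
= -(-0.1983) - (-0.0621)
= 0.2603

0.2603


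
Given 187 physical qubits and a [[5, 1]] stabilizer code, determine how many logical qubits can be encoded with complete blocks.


Each code block uses 5 physical qubits for 1 logical qubit(s).
Number of complete blocks = floor(187 / 5) = 37
Logical qubits = 37 * 1
= 37

37


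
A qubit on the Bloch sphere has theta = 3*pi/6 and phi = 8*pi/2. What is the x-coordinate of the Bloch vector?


theta = 1.5708, phi = 12.5664
r_x = sin(theta)*cos(phi) = 1.0000 * 1.0000
r_x = 1.0000

1.0000


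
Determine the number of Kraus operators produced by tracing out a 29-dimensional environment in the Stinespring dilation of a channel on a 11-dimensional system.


Tracing out the environment in an orthonormal basis {|i>_E} gives Kraus operators K_i = <i|_E U |0>_E.
Number of Kraus operators = dim(H_env) = d_env
= 29

29


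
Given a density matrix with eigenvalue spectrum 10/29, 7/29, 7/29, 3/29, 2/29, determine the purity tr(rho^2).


tr(rho^2) = sum of eigenvalues squared
= (10/29)^2 + (7/29)^2 + (7/29)^2 + (3/29)^2 + (2/29)^2
= (100 + 49 + 49 + 9 + 4) / 841
= 211/841
= 0.2509

0.2509


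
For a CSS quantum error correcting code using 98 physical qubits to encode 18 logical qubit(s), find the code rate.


Code rate R = k/n
= 18/98
= 0.1837

0.1837


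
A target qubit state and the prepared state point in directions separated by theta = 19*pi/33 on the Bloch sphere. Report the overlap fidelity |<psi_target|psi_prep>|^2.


For states separated by angle theta on Bloch sphere:
F = cos^2(theta/2)
theta = 19*pi/33 = 1.8088
theta/2 = 0.9044
cos(theta/2) = 0.6182
F = 0.3821

0.3821


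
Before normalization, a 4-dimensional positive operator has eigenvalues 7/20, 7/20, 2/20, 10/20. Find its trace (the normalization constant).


tr(M) = sum of eigenvalues
= 7/20 + 7/20 + 2/20 + 10/20
= 26/20
= 1.3000

1.3000


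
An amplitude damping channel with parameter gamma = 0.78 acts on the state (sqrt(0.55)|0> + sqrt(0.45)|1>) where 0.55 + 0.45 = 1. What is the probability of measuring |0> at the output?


For amplitude damping with parameter gamma on state sqrt(a)|0> + sqrt(b)|1>:
alpha^2 = 0.55, beta^2 = 0.45
P(|0>) = alpha^2 + gamma * beta^2
= 0.55 + 0.78 * 0.45
= 0.55 + 0.3510
= 0.9010

0.9010


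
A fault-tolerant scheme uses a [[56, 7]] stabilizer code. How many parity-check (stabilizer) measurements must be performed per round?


For an [[n,k]] stabilizer code:
Number of stabilizer generators = n - k
= 56 - 7
= 49

49


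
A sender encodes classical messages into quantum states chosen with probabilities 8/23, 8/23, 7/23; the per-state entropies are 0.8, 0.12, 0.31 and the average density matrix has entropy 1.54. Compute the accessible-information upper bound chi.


chi = S(rho) - sum_i p_i * S(rho_i)
Weighted entropy = 8/23 * 0.8 + 8/23 * 0.12 + 7/23 * 0.31
= 0.4143
chi = 1.54 - 0.4143
= 1.1257

1.1257


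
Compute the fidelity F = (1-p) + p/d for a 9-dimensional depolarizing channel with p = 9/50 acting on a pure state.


F = (1-p) + p/d
= (1 - 0.1800) + 0.1800/9
= 0.8200 + 0.0200
= 0.8400

0.8400


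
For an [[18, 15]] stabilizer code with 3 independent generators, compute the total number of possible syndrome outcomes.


Each stabilizer generator gives a binary (+1 or -1) measurement outcome.
With 3 independent generators:
Total syndromes = 2^3
= 8

8


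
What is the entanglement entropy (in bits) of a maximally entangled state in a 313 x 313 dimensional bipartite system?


For a maximally entangled state in d x d:
S = log2(d) = log2(313)
= 8.2900

8.2900


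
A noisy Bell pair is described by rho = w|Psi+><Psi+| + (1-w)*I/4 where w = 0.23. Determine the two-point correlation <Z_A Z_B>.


|Psi+> = (|01> + |10>)/sqrt(2)
For the pure Bell state, <Z_A Z_B> = -1 (Bell-state Pauli correlator).
The maximally-mixed part I/4 has tr(I/4 * P tensor P) = 0 for any traceless Pauli P.
So <Z_A Z_B>_rho = w * (-1) + (1 - w) * 0
= 0.23 * (-1)
= -0.2300

-0.2300


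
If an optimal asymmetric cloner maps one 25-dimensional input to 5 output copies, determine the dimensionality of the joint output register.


Output space = H^(tensor 5) where dim(H) = 25
dim = 25^5
= 625 (after 2 factors)
= 15625 (after 3 factors)
= 390625 (after 4 factors)
= 9765625 (after 5 factors)
= 9765625

9765625


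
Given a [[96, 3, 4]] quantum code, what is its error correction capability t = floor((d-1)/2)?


Code parameters: [[96, 3, 4]], distance d = 4.
Number of correctable errors = floor((d-1)/2)
= floor((4 - 1)/2)
= floor(3/2)
= 1

1


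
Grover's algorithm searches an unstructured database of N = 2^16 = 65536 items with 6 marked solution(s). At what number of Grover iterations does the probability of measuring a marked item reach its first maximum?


After j Grover iterations the success probability is P(j) = sin^2((2j+1)*theta), where sin(theta) = sqrt(k/N).
N = 2^16 = 65536, k = 6
sin(theta) = sqrt(k/N) = 0.009568319308
theta = arcsin(sqrt(k/N)) = 0.009568465315 rad
P(j) reaches its first maximum when (2j+1)*theta is as close as possible to pi/2, i.e. j = round(pi/(4*theta) - 1/2).
pi/(4*theta) - 1/2 = 81.5819
(For comparison, the common estimate pi/4 * sqrt(N/k) = 82.0832; the exact maximiser is used here.)
Optimal iterations = 82

82


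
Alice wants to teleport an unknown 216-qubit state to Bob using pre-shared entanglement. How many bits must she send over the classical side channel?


Quantum teleportation requires 2 classical bits per qubit teleported.
216 qubit(s) -> 2 * 216 = 432 classical bits

432


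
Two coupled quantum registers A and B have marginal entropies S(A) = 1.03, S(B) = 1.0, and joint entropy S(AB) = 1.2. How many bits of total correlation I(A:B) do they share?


I(A:B) = S(A) + S(B) - S(AB)
= 1.03 + 1.0 - 1.2
= 0.8300

0.8300


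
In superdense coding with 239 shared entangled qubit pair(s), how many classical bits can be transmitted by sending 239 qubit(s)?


Superdense coding allows 2 classical bits per shared entangled pair.
239 pair(s) -> 2 * 239 = 478 classical bits

478


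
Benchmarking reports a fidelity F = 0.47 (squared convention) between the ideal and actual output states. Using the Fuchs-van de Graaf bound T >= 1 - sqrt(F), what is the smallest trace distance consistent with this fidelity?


Fuchs-van de Graaf (squared-fidelity convention): 1 - sqrt(F) <= T <= sqrt(1 - F).
Lower bound: T >= 1 - sqrt(F)
sqrt(F) = sqrt(0.47) = 0.6856
T >= 1 - 0.6856
T >= 0.3144

0.3144


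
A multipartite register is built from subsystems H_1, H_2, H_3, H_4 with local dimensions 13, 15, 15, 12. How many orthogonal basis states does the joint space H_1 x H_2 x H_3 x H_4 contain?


dim(H_1 x H_2 x H_3 x H_4) = 13 * 15 * 15 * 12
= 195 * 15 * 12
= 2925 * 12
= 35100

35100


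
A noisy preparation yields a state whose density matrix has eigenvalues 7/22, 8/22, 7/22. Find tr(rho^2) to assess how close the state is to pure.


tr(rho^2) = sum of eigenvalues squared
= (7/22)^2 + (8/22)^2 + (7/22)^2
= (49 + 64 + 49) / 484
= 162/484
= 0.3347

0.3347


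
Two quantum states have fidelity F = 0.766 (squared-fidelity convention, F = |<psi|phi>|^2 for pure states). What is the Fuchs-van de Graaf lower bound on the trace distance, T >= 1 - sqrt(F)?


Fuchs-van de Graaf (squared-fidelity convention): 1 - sqrt(F) <= T <= sqrt(1 - F).
Lower bound: T >= 1 - sqrt(F)
sqrt(F) = sqrt(0.766) = 0.8752
T >= 1 - 0.8752
T >= 0.1248

0.1248


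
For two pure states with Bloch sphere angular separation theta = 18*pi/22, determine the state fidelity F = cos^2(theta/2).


For states separated by angle theta on Bloch sphere:
F = cos^2(theta/2)
theta = 18*pi/22 = 2.5704
theta/2 = 1.2852
cos(theta/2) = 0.2817
F = 0.0794

0.0794


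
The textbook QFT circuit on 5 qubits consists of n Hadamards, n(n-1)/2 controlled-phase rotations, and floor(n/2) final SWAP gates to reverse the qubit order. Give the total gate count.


Hadamard gates: 5
Controlled rotations: n*(n-1)/2 = 5*4/2 = 10
SWAP gates: floor(n/2) = floor(5/2) = 2
Total = 5 + 10 + 2
= 17

17


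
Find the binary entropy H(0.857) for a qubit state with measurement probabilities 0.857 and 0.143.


S = -p*log2(p) - (1-p)*log2(1-p)
p = 0.8570, 1-p = 0.1430
= -0.8570 * log2(0.8570) - 0.1430 * log2(0.1430)
= -(-0.1908) - (-0.4012)
= 0.5920

0.5920


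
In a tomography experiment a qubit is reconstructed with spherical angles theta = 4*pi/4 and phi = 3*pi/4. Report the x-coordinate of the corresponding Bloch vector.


theta = 3.1416, phi = 2.3562
r_x = sin(theta)*cos(phi) = 0.0000 * -0.7071
r_x = 0.0000

0.0000


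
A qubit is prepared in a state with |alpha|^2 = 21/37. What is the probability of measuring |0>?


|alpha|^2 = 21/37 = 0.5676
|beta|^2 = 1 - 21/37 = 16/37 = 0.4324
P(|0>) = |alpha|^2 = 0.5676

0.5676


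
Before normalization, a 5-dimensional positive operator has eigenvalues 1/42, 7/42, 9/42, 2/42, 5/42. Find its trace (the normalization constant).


tr(M) = sum of eigenvalues
= 1/42 + 7/42 + 9/42 + 2/42 + 5/42
= 24/42
= 0.5714

0.5714


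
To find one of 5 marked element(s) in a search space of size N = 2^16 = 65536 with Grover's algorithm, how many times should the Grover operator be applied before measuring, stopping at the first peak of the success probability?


After j Grover iterations the success probability is P(j) = sin^2((2j+1)*theta), where sin(theta) = sqrt(k/N).
N = 2^16 = 65536, k = 5
sin(theta) = sqrt(k/N) = 0.008734640537
theta = arcsin(sqrt(k/N)) = 0.008734751608 rad
P(j) reaches its first maximum when (2j+1)*theta is as close as possible to pi/2, i.e. j = round(pi/(4*theta) - 1/2).
pi/(4*theta) - 1/2 = 89.4165
(For comparison, the common estimate pi/4 * sqrt(N/k) = 89.9176; the exact maximiser is used here.)
Optimal iterations = 89

89


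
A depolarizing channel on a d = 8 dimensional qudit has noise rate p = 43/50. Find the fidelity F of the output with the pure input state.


F = (1-p) + p/d
= (1 - 0.8600) + 0.8600/8
= 0.1400 + 0.1075
= 0.2475

0.2475


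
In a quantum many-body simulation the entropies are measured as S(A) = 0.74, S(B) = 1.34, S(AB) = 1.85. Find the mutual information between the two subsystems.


I(A:B) = S(A) + S(B) - S(AB)
= 0.74 + 1.34 - 1.85
= 0.2300

0.2300


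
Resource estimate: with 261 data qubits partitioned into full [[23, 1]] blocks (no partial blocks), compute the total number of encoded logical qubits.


Each code block uses 23 physical qubits for 1 logical qubit(s).
Number of complete blocks = floor(261 / 23) = 11
Logical qubits = 11 * 1
= 11

11


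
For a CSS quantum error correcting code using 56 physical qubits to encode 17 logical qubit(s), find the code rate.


Code rate R = k/n
= 17/56
= 0.3036

0.3036


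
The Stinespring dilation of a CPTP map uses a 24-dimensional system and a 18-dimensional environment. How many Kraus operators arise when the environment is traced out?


Tracing out the environment in an orthonormal basis {|i>_E} gives Kraus operators K_i = <i|_E U |0>_E.
Number of Kraus operators = dim(H_env) = d_env
= 18

18


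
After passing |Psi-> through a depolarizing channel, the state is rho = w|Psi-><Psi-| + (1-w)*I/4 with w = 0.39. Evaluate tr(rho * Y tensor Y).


|Psi-> = (|01> - |10>)/sqrt(2)
For the pure Bell state, <Y_A Y_B> = -1 (Bell-state Pauli correlator).
The maximally-mixed part I/4 has tr(I/4 * P tensor P) = 0 for any traceless Pauli P.
So <Y_A Y_B>_rho = w * (-1) + (1 - w) * 0
= 0.39 * (-1)
= -0.3900

-0.3900


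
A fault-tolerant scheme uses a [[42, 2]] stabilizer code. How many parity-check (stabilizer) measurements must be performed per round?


For an [[n,k]] stabilizer code:
Number of stabilizer generators = n - k
= 42 - 2
= 40

40


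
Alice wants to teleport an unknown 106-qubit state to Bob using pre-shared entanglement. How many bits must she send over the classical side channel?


Quantum teleportation requires 2 classical bits per qubit teleported.
106 qubit(s) -> 2 * 106 = 212 classical bits

212


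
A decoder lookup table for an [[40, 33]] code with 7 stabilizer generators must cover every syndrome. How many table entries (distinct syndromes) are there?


Each stabilizer generator gives a binary (+1 or -1) measurement outcome.
With 7 independent generators:
Total syndromes = 2^7
= 128

128


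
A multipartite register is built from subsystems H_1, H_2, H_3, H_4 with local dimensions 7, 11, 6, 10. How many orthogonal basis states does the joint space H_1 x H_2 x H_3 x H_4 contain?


dim(H_1 x H_2 x H_3 x H_4) = 7 * 11 * 6 * 10
= 77 * 6 * 10
= 462 * 10
= 4620

4620


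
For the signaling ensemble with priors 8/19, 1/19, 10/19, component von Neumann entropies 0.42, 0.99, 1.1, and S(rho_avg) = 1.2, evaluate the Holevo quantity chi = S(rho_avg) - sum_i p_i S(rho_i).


chi = S(rho) - sum_i p_i * S(rho_i)
Weighted entropy = 8/19 * 0.42 + 1/19 * 0.99 + 10/19 * 1.1
= 0.8079
chi = 1.2 - 0.8079
= 0.3921

0.3921


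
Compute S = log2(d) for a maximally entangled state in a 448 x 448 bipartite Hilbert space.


For a maximally entangled state in d x d:
S = log2(d) = log2(448)
= 8.8074

8.8074


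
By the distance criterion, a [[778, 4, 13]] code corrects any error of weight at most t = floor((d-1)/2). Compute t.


Code parameters: [[778, 4, 13]], distance d = 13.
Number of correctable errors = floor((d-1)/2)
= floor((13 - 1)/2)
= floor(12/2)
= 6

6


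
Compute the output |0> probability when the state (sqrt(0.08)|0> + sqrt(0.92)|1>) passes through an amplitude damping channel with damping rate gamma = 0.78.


For amplitude damping with parameter gamma on state sqrt(a)|0> + sqrt(b)|1>:
alpha^2 = 0.08, beta^2 = 0.92
P(|0>) = alpha^2 + gamma * beta^2
= 0.08 + 0.78 * 0.92
= 0.08 + 0.7176
= 0.7976

0.7976


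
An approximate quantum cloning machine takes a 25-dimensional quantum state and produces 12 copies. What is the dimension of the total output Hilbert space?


Output space = H^(tensor 12) where dim(H) = 25
dim = 25^12
= 625 (after 2 factors)
= 15625 (after 3 factors)
= 390625 (after 4 factors)
= 9765625 (after 5 factors)
= 244140625 (after 6 factors)
= 6103515625 (after 7 factors)
= 152587890625 (after 8 factors)
= 3814697265625 (after 9 factors)
= 95367431640625 (after 10 factors)
= 2384185791015625 (after 11 factors)
= 59604644775390625 (after 12 factors)
= 59604644775390625

59604644775390625


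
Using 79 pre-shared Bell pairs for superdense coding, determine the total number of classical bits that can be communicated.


Superdense coding allows 2 classical bits per shared entangled pair.
79 pair(s) -> 2 * 79 = 158 classical bits

158


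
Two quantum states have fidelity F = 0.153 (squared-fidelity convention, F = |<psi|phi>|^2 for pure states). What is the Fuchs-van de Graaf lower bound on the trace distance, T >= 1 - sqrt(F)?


Fuchs-van de Graaf (squared-fidelity convention): 1 - sqrt(F) <= T <= sqrt(1 - F).
Lower bound: T >= 1 - sqrt(F)
sqrt(F) = sqrt(0.153) = 0.3912
T >= 1 - 0.3912
T >= 0.6088

0.6088


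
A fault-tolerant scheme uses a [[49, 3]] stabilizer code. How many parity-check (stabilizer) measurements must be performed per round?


For an [[n,k]] stabilizer code:
Number of stabilizer generators = n - k
= 49 - 3
= 46

46


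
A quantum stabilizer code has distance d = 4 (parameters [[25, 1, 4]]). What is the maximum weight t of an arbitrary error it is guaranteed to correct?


Code parameters: [[25, 1, 4]], distance d = 4.
Number of correctable errors = floor((d-1)/2)
= floor((4 - 1)/2)
= floor(3/2)
= 1

1


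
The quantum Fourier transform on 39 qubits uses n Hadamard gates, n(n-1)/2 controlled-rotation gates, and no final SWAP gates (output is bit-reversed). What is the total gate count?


Hadamard gates: 39
Controlled rotations: n*(n-1)/2 = 39*38/2 = 741
SWAP gates: 0 (omitted)
Total = 39 + 741
= 780

780


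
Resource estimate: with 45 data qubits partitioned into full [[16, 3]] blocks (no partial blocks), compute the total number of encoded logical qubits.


Each code block uses 16 physical qubits for 3 logical qubit(s).
Number of complete blocks = floor(45 / 16) = 2
Logical qubits = 2 * 3
= 6

6


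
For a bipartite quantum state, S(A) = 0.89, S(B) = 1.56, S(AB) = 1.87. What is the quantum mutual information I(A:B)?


I(A:B) = S(A) + S(B) - S(AB)
= 0.89 + 1.56 - 1.87
= 0.5800

0.5800


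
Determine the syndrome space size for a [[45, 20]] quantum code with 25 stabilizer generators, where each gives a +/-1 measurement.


Each stabilizer generator gives a binary (+1 or -1) measurement outcome.
With 25 independent generators:
Total syndromes = 2^25
= 33554432

33554432


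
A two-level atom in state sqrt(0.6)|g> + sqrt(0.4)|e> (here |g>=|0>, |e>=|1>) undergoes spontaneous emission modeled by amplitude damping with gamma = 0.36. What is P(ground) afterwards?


For amplitude damping with parameter gamma on state sqrt(a)|0> + sqrt(b)|1>:
alpha^2 = 0.6, beta^2 = 0.4
P(|0>) = alpha^2 + gamma * beta^2
= 0.6 + 0.36 * 0.4
= 0.6 + 0.1440
= 0.7440

0.7440


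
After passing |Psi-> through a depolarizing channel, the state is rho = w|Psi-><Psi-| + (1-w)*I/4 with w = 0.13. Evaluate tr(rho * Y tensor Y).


|Psi-> = (|01> - |10>)/sqrt(2)
For the pure Bell state, <Y_A Y_B> = -1 (Bell-state Pauli correlator).
The maximally-mixed part I/4 has tr(I/4 * P tensor P) = 0 for any traceless Pauli P.
So <Y_A Y_B>_rho = w * (-1) + (1 - w) * 0
= 0.13 * (-1)
= -0.1300

-0.1300


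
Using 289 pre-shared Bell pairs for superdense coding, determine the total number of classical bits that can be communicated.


Superdense coding allows 2 classical bits per shared entangled pair.
289 pair(s) -> 2 * 289 = 578 classical bits

578


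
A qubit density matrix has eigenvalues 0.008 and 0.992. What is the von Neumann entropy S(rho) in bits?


S = -p*log2(p) - (1-p)*log2(1-p)
p = 0.0080, 1-p = 0.9920
= -0.0080 * log2(0.0080) - 0.9920 * log2(0.9920)
= -(-0.0557) - (-0.0115)
= 0.0672

0.0672


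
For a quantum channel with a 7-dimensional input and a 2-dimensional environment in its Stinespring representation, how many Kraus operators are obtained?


Tracing out the environment in an orthonormal basis {|i>_E} gives Kraus operators K_i = <i|_E U |0>_E.
Number of Kraus operators = dim(H_env) = d_env
= 2

2


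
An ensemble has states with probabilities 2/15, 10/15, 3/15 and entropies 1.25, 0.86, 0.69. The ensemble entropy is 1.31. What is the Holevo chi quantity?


chi = S(rho) - sum_i p_i * S(rho_i)
Weighted entropy = 2/15 * 1.25 + 10/15 * 0.86 + 3/15 * 0.69
= 0.8780
chi = 1.31 - 0.8780
= 0.4320

0.4320


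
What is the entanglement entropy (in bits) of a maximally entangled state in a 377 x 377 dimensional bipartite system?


For a maximally entangled state in d x d:
S = log2(d) = log2(377)
= 8.5584

8.5584


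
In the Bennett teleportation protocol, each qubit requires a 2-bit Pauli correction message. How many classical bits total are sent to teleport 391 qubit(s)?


Quantum teleportation requires 2 classical bits per qubit teleported.
391 qubit(s) -> 2 * 391 = 782 classical bits

782


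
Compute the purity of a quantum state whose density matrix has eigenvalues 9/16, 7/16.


tr(rho^2) = sum of eigenvalues squared
= (9/16)^2 + (7/16)^2
= (81 + 49) / 256
= 130/256
= 0.5078

0.5078


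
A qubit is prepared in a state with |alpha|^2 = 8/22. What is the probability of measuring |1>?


|alpha|^2 = 8/22 = 0.3636
|beta|^2 = 1 - 8/22 = 14/22 = 0.6364
P(|1>) = |beta|^2 = 0.6364

0.6364


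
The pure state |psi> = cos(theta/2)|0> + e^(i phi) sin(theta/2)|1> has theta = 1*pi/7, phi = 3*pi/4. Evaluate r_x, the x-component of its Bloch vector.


theta = 0.4488, phi = 2.3562
r_x = sin(theta)*cos(phi) = 0.4339 * -0.7071
r_x = -0.3068

-0.3068


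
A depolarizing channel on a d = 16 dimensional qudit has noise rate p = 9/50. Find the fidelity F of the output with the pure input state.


F = (1-p) + p/d
= (1 - 0.1800) + 0.1800/16
= 0.8200 + 0.0112
= 0.8313

0.8313


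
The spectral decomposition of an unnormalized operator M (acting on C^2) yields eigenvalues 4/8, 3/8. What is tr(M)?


tr(M) = sum of eigenvalues
= 4/8 + 3/8
= 7/8
= 0.8750

0.8750


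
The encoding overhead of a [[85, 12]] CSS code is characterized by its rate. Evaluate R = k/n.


Code rate R = k/n
= 12/85
= 0.1412

0.1412


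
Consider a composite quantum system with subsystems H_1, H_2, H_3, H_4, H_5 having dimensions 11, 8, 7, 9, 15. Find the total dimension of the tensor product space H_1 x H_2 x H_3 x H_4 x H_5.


dim(H_1 x H_2 x H_3 x H_4 x H_5) = 11 * 8 * 7 * 9 * 15
= 88 * 7 * 9 * 15
= 616 * 9 * 15
= 5544 * 15
= 83160

83160


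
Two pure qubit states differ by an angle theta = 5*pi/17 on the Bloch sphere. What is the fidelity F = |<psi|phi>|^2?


For states separated by angle theta on Bloch sphere:
F = cos^2(theta/2)
theta = 5*pi/17 = 0.9240
theta/2 = 0.4620
cos(theta/2) = 0.8952
F = 0.8013

0.8013


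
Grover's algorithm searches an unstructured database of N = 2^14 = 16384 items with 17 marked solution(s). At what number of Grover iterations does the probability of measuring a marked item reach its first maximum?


After j Grover iterations the success probability is P(j) = sin^2((2j+1)*theta), where sin(theta) = sqrt(k/N).
N = 2^14 = 16384, k = 17
sin(theta) = sqrt(k/N) = 0.0322117627
theta = arcsin(sqrt(k/N)) = 0.03221733578 rad
P(j) reaches its first maximum when (2j+1)*theta is as close as possible to pi/2, i.e. j = round(pi/(4*theta) - 1/2).
pi/(4*theta) - 1/2 = 23.8781
(For comparison, the common estimate pi/4 * sqrt(N/k) = 24.3823; the exact maximiser is used here.)
Optimal iterations = 24

24


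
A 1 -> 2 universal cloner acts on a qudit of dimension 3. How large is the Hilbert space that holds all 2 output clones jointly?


Output space = H^(tensor 2) where dim(H) = 3
dim = 3^2
= 9

9


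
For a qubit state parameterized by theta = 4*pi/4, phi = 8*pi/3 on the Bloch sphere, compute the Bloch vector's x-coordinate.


theta = 3.1416, phi = 8.3776
r_x = sin(theta)*cos(phi) = 0.0000 * -0.5000
r_x = 0.0000

0.0000


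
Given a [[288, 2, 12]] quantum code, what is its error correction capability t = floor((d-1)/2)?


Code parameters: [[288, 2, 12]], distance d = 12.
Number of correctable errors = floor((d-1)/2)
= floor((12 - 1)/2)
= floor(11/2)
= 5

5


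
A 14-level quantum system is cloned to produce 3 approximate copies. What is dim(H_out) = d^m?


Output space = H^(tensor 3) where dim(H) = 14
dim = 14^3
= 196 (after 2 factors)
= 2744 (after 3 factors)
= 2744

2744


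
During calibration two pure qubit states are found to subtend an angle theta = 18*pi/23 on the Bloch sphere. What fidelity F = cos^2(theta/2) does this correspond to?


For states separated by angle theta on Bloch sphere:
F = cos^2(theta/2)
theta = 18*pi/23 = 2.4586
theta/2 = 1.2293
cos(theta/2) = 0.3349
F = 0.1121

0.1121


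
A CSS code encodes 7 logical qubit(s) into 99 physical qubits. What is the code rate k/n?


Code rate R = k/n
= 7/99
= 0.0707

0.0707


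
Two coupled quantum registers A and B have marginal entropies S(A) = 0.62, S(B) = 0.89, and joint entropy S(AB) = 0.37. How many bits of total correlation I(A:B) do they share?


I(A:B) = S(A) + S(B) - S(AB)
= 0.62 + 0.89 - 0.37
= 1.1400

1.1400


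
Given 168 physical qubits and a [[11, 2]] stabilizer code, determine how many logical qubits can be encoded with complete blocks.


Each code block uses 11 physical qubits for 2 logical qubit(s).
Number of complete blocks = floor(168 / 11) = 15
Logical qubits = 15 * 2
= 30

30


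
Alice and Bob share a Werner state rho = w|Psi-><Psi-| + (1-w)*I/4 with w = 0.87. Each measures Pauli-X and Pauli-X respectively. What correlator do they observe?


|Psi-> = (|01> - |10>)/sqrt(2)
For the pure Bell state, <X_A X_B> = -1 (Bell-state Pauli correlator).
The maximally-mixed part I/4 has tr(I/4 * P tensor P) = 0 for any traceless Pauli P.
So <X_A X_B>_rho = w * (-1) + (1 - w) * 0
= 0.87 * (-1)
= -0.8700

-0.8700


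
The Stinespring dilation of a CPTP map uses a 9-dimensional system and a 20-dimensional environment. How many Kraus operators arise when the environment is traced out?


Tracing out the environment in an orthonormal basis {|i>_E} gives Kraus operators K_i = <i|_E U |0>_E.
Number of Kraus operators = dim(H_env) = d_env
= 20

20


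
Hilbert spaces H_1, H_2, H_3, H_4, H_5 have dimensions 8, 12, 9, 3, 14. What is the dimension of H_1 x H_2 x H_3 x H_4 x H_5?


dim(H_1 x H_2 x H_3 x H_4 x H_5) = 8 * 12 * 9 * 3 * 14
= 96 * 9 * 3 * 14
= 864 * 3 * 14
= 2592 * 14
= 36288

36288


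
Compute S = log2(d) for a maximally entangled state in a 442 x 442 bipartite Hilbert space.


For a maximally entangled state in d x d:
S = log2(d) = log2(442)
= 8.7879

8.7879


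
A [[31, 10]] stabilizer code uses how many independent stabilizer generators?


For an [[n,k]] stabilizer code:
Number of stabilizer generators = n - k
= 31 - 10
= 21

21


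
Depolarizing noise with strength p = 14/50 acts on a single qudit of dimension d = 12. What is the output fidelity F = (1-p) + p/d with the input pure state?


F = (1-p) + p/d
= (1 - 0.2800) + 0.2800/12
= 0.7200 + 0.0233
= 0.7433

0.7433


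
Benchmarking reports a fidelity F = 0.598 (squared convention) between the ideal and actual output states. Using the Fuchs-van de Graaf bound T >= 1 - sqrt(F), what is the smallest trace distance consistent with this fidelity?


Fuchs-van de Graaf (squared-fidelity convention): 1 - sqrt(F) <= T <= sqrt(1 - F).
Lower bound: T >= 1 - sqrt(F)
sqrt(F) = sqrt(0.598) = 0.7733
T >= 1 - 0.7733
T >= 0.2267

0.2267


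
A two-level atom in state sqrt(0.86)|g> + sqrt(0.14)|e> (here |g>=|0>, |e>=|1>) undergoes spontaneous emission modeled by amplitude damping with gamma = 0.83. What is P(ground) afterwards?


For amplitude damping with parameter gamma on state sqrt(a)|0> + sqrt(b)|1>:
alpha^2 = 0.86, beta^2 = 0.14
P(|0>) = alpha^2 + gamma * beta^2
= 0.86 + 0.83 * 0.14
= 0.86 + 0.1162
= 0.9762

0.9762


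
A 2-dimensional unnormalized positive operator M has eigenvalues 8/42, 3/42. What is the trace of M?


tr(M) = sum of eigenvalues
= 8/42 + 3/42
= 11/42
= 0.2619

0.2619


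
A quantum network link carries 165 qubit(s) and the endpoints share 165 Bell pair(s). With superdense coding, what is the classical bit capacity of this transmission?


Superdense coding allows 2 classical bits per shared entangled pair.
165 pair(s) -> 2 * 165 = 330 classical bits

330


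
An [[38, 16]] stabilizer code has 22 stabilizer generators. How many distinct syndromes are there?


Each stabilizer generator gives a binary (+1 or -1) measurement outcome.
With 22 independent generators:
Total syndromes = 2^22
= 4194304

4194304


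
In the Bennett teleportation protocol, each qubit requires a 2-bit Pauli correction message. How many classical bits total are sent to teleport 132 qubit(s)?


Quantum teleportation requires 2 classical bits per qubit teleported.
132 qubit(s) -> 2 * 132 = 264 classical bits

264


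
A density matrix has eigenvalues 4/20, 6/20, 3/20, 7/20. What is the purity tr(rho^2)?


tr(rho^2) = sum of eigenvalues squared
= (4/20)^2 + (6/20)^2 + (3/20)^2 + (7/20)^2
= (16 + 36 + 9 + 49) / 400
= 110/400
= 0.2750

0.2750


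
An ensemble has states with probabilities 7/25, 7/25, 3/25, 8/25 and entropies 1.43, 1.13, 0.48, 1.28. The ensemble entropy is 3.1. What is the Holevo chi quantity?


chi = S(rho) - sum_i p_i * S(rho_i)
Weighted entropy = 7/25 * 1.43 + 7/25 * 1.13 + 3/25 * 0.48 + 8/25 * 1.28
= 1.1840
chi = 3.1 - 1.1840
= 1.9160

1.9160


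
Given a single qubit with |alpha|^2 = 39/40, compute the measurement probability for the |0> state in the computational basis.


|alpha|^2 = 39/40 = 0.9750
|beta|^2 = 1 - 39/40 = 1/40 = 0.0250
P(|0>) = |alpha|^2 = 0.9750

0.9750


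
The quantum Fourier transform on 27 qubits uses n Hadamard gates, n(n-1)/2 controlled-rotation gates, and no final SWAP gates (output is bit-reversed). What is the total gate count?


Hadamard gates: 27
Controlled rotations: n*(n-1)/2 = 27*26/2 = 351
SWAP gates: 0 (omitted)
Total = 27 + 351
= 378

378


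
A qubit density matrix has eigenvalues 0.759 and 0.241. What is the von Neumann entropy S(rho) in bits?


S = -p*log2(p) - (1-p)*log2(1-p)
p = 0.7590, 1-p = 0.2410
= -0.7590 * log2(0.7590) - 0.2410 * log2(0.2410)
= -(-0.3020) - (-0.4947)
= 0.7967

0.7967


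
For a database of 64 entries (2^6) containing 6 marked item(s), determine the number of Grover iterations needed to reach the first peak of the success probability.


After j Grover iterations the success probability is P(j) = sin^2((2j+1)*theta), where sin(theta) = sqrt(k/N).
N = 2^6 = 64, k = 6
sin(theta) = sqrt(k/N) = 0.3061862178
theta = arcsin(sqrt(k/N)) = 0.3111842443 rad
P(j) reaches its first maximum when (2j+1)*theta is as close as possible to pi/2, i.e. j = round(pi/(4*theta) - 1/2).
pi/(4*theta) - 1/2 = 2.0239
(For comparison, the common estimate pi/4 * sqrt(N/k) = 2.5651; the exact maximiser is used here.)
Optimal iterations = 2

2


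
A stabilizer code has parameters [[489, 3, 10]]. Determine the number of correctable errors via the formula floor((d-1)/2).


Code parameters: [[489, 3, 10]], distance d = 10.
Number of correctable errors = floor((d-1)/2)
= floor((10 - 1)/2)
= floor(9/2)
= 4

4


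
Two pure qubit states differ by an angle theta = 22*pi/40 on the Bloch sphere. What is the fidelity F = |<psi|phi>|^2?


For states separated by angle theta on Bloch sphere:
F = cos^2(theta/2)
theta = 22*pi/40 = 1.7279
theta/2 = 0.8639
cos(theta/2) = 0.6494
F = 0.4218

0.4218


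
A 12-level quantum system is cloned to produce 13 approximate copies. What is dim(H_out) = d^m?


Output space = H^(tensor 13) where dim(H) = 12
dim = 12^13
= 144 (after 2 factors)
= 1728 (after 3 factors)
= 20736 (after 4 factors)
= 248832 (after 5 factors)
= 2985984 (after 6 factors)
= 35831808 (after 7 factors)
= 429981696 (after 8 factors)
= 5159780352 (after 9 factors)
= 61917364224 (after 10 factors)
= 743008370688 (after 11 factors)
= 8916100448256 (after 12 factors)
= 106993205379072 (after 13 factors)
= 106993205379072

106993205379072


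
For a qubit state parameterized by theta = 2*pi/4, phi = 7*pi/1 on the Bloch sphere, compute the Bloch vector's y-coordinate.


theta = 1.5708, phi = 21.9911
r_y = sin(theta)*sin(phi) = 1.0000 * 0.0000
r_y = 0.0000

0.0000


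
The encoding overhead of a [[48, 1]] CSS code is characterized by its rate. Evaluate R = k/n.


Code rate R = k/n
= 1/48
= 0.0208

0.0208


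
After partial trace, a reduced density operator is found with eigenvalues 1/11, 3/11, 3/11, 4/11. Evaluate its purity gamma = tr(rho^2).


tr(rho^2) = sum of eigenvalues squared
= (1/11)^2 + (3/11)^2 + (3/11)^2 + (4/11)^2
= (1 + 9 + 9 + 16) / 121
= 35/121
= 0.2893

0.2893


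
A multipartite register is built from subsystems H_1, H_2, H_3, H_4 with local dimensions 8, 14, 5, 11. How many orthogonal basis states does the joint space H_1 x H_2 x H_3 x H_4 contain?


dim(H_1 x H_2 x H_3 x H_4) = 8 * 14 * 5 * 11
= 112 * 5 * 11
= 560 * 11
= 6160

6160
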